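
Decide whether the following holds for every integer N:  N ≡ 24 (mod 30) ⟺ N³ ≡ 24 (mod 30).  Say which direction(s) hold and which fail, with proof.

(⇒) Suppose N ≡ 24 (mod 30). Write N = 30j + 24. Then (30j + 24)³ = 27000j³ + 64800j² + 51840j + 13824 = 30(900j³ + 2160j² + 1728j + 460) + 24, so N³ ≡ 24 (mod 30).

(⇐) Conversely, suppose N³ ≡ 24 (mod 30). The only residue r in {0, …, 29} with r³ ≡ 24 (mod 30) is r = 24, so N ≡ 24 (mod 30).

Both implications hold.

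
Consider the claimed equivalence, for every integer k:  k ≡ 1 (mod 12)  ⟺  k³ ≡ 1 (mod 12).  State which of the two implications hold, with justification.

Forward direction. Suppose k ≡ 1 (mod 12). Write k = 12j + 1. Then (12j + 1)³ = 1728j³ + 432j² + 36j + 1 = 12(144j³ + 36j² + 3j) + 1, so k³ ≡ 1 (mod 12).

Converse. Suppose k³ ≡ 1 (mod 12). The only residue r in {0, …, 11} with r³ ≡ 1 (mod 12) is r = 1, so k ≡ 1 (mod 12).

The biconditional holds.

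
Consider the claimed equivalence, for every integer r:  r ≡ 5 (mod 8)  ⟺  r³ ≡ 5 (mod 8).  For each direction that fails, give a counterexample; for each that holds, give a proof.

(⇒) Suppose r ≡ 5 (mod 8). Write r = 8j + 5. Then (8j + 5)³ = 512j³ + 960j² + 600j + 125 = 8(64j³ + 120j² + 75j + 15) + 5, so r³ ≡ 5 (mod 8).

(⇐) For the converse, argue contrapositively. If r ≢ 5 (mod 8), then r is congruent to one of 0, 1, 2, 3, 4, 6, 7 modulo 8, and these give r³ ≡ 0, 1, 0, 3, 0, 0, 7 respectively — never 5.

Equivalent; both directions hold.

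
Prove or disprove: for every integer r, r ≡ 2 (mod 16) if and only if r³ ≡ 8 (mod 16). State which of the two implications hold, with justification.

Only the forward direction holds.

(⟹) Suppose r ≡ 2 (mod 16). Write r = 16j + 2. Then (16j + 2)³ = 4096j³ + 1536j² + 192j + 8 = 16(256j³ + 96j² + 12j) + 8, so r³ ≡ 8 (mod 16).

(⟸) This fails: take r = 6. Then 6³ = 216 ≡ 8 (mod 16), yet 6 ≡ 6 (mod 16), not 2.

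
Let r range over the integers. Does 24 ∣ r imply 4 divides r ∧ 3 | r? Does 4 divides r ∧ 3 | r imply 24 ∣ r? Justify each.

Only the forward implication holds.

[⇒] If 24 ∣ r, write r = 24q. Since 24 = 6·4, r = 4·(6q), so 4 ∣ r; and since 24 = 8·3, r = 3·(8q), so 3 ∣ r.

[⇐] This fails: take r = 12. Both 4 ∣ 12 and 3 ∣ 12, yet 12 is not a multiple of 24 (since 12 = 0·24 + 12), so 24 ∤ 12.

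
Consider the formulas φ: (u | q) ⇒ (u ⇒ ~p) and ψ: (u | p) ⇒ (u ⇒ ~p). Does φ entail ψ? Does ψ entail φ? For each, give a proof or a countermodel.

[⇒] Assume the antecedent. If p is true, the antecedent forces (p = T, u = F, q = F) or (p = T, u = F, q = T), and (u | p) ⇒ (u ⇒ ~p) holds there. If p is false, (u | p) ⇒ (u ⇒ ~p) reduces to true regardless of the other variables. Either way (u | p) ⇒ (u ⇒ ~p) holds.

[⇐] Assume the antecedent. If p is true, the antecedent forces (p = T, u = F, q = F) or (p = T, u = F, q = T), and (u | q) ⇒ (u ⇒ ~p) holds there. If p is false, (u | q) ⇒ (u ⇒ ~p) reduces to true regardless of the other variables. Either way (u | q) ⇒ (u ⇒ ~p) holds.

The biconditional holds.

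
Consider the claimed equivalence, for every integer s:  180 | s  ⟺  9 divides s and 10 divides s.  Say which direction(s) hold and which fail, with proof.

(⇒) If 180 ∣ s, write s = 180q. Since 180 = 20·9, s = 9·(20q), so 9 ∣ s; and since 180 = 18·10, s = 10·(18q), so 10 ∣ s.

(⇐) This fails: take s = 90. Both 9 ∣ 90 and 10 ∣ 90, yet 90 is not a multiple of 180 (since 90 = 0·180 + 90), so 180 ∤ 90.

Only the forward direction holds.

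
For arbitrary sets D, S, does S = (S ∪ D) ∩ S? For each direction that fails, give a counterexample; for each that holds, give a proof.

(⊆) Let x ∈ S. Then either x ∈ S and x ∉ D; or x ∈ D ∩ S. In each case x ∈ (S ∪ D) ∩ S, so S ⊆ (S ∪ D) ∩ S.

(⊇) Let x ∈ (S ∪ D) ∩ S. Then either x ∈ S and x ∉ D; or x ∈ D ∩ S. In each case x ∈ S, so (S ∪ D) ∩ S ⊆ S.

The two sets are equal.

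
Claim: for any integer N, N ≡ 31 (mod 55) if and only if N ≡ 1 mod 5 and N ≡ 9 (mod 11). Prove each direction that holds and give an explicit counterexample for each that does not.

Both directions hold.

(⟸) If N ≡ 1 (mod 5) and N ≡ 9 (mod 11), then by the Chinese remainder theorem N ≡ 31 (mod 55). This is exactly N ≡ 31 (mod 55).

(⟹) Suppose N ≡ 31 (mod 55); write N = 55j + 31. Since 5 ∣ 55, reducing mod 5 gives N ≡ 31 ≡ 1 (mod 5); since 11 ∣ 55, reducing mod 11 gives N ≡ 31 ≡ 9 (mod 11).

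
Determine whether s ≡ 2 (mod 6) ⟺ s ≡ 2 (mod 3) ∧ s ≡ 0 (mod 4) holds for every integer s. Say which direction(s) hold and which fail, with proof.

The forward direction fails; the converse holds.

(→) This fails: s = 2 gives 2 ≡ 2 (mod 6) but 2 ≡ 2 (mod 4), so the conjunction on the right does not hold.

(←) Conversely, if s ≡ 2 (mod 3) and s ≡ 0 (mod 4), then by the Chinese remainder theorem s ≡ 8 (mod 12). Since 8 ≡ 2 (mod 6) and 6 ∣ 12, we get s ≡ 2 (mod 6).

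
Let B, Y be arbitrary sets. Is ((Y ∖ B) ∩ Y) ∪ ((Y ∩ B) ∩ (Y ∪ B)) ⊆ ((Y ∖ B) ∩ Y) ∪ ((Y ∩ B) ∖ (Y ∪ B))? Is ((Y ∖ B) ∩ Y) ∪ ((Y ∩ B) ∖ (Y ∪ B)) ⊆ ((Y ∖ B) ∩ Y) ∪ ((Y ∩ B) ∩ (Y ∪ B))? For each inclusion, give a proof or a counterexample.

(⟹) This inclusion fails. Take B = {1}, Y = {1}; then 1 ∈ ((Y ∖ B) ∩ Y) ∪ ((Y ∩ B) ∩ (Y ∪ B)) but 1 ∉ ((Y ∖ B) ∩ Y) ∪ ((Y ∩ B) ∖ (Y ∪ B)).

(⟸) Let x ∈ ((Y ∖ B) ∩ Y) ∪ ((Y ∩ B) ∖ (Y ∪ B)). Then x ∈ Y and x ∉ B, from which x ∈ ((Y ∖ B) ∩ Y) ∪ ((Y ∩ B) ∩ (Y ∪ B)).

The sets are not equal: only the reverse inclusion holds.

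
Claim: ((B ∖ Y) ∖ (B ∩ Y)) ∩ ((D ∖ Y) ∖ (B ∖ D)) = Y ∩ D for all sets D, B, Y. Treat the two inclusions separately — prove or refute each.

(⟹) This inclusion fails. Take D = {1}, B = {1}, Y = ∅; then 1 ∈ ((B ∖ Y) ∖ (B ∩ Y)) ∩ ((D ∖ Y) ∖ (B ∖ D)) but 1 ∉ Y ∩ D.

(⟸) This inclusion fails. Take D = {1}, B = ∅, Y = {1}; then 1 ∈ Y ∩ D but 1 ∉ ((B ∖ Y) ∖ (B ∩ Y)) ∩ ((D ∖ Y) ∖ (B ∖ D)).

Neither inclusion holds.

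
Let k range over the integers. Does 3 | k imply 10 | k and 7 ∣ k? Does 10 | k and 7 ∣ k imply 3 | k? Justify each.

[⇒] This fails: take k = 3. Certainly 3 ∣ 3, but 10 ∤ 3.

[⇐] This fails: take k = 70. Both 10 ∣ 70 and 7 ∣ 70, yet 70 is not a multiple of 3 (since 70 = 23·3 + 1), so 3 ∤ 70.

(⇒) fails and (⇐) fails.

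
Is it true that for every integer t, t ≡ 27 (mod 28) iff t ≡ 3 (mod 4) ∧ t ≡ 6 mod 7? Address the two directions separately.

Both directions hold; the statement is true.

(⇒) Suppose t ≡ 27 (mod 28); write t = 28j + 27. Since 4 ∣ 28, reducing mod 4 gives t ≡ 27 ≡ 3 (mod 4); since 7 ∣ 28, reducing mod 7 gives t ≡ 27 ≡ 6 (mod 7).

(⇐) Conversely, if t ≡ 3 (mod 4) and t ≡ 6 (mod 7), then by the Chinese remainder theorem t ≡ 27 (mod 28). This is exactly t ≡ 27 (mod 28).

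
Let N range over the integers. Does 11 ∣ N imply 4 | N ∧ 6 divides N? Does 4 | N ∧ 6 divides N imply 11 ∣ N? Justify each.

Forward direction. This fails: take N = 11. Certainly 11 ∣ 11, but 4 ∤ 11.

Converse. This fails: take N = 12. Both 4 ∣ 12 and 6 ∣ 12, yet 12 is not a multiple of 11 (since 12 = 1·11 + 1), so 11 ∤ 12.

Neither direction holds.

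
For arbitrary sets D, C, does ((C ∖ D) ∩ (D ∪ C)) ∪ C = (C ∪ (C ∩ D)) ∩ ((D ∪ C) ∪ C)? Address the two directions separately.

(⟹) Let x ∈ ((C ∖ D) ∩ (D ∪ C)) ∪ C. Then either x ∈ C and x ∉ D; or x ∈ D ∩ C. In each case x ∈ (C ∪ (C ∩ D)) ∩ ((D ∪ C) ∪ C), so ((C ∖ D) ∩ (D ∪ C)) ∪ C ⊆ (C ∪ (C ∩ D)) ∩ ((D ∪ C) ∪ C).

(⟸) Let x ∈ (C ∪ (C ∩ D)) ∩ ((D ∪ C) ∪ C). Then either x ∈ C and x ∉ D; or x ∈ D ∩ C. In each case x ∈ ((C ∖ D) ∩ (D ∪ C)) ∪ C, so (C ∪ (C ∩ D)) ∩ ((D ∪ C) ∪ C) ⊆ ((C ∖ D) ∩ (D ∪ C)) ∪ C.

Both inclusions hold.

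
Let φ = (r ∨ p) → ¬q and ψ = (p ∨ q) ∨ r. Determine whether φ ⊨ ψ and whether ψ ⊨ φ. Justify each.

Both directions fail.

(⇒) This fails. Under r = F, p = F, q = F, the left side is true but the right side is false.

(⇐) This fails. Under r = T, p = F, q = T, the left side is false but the right side is true.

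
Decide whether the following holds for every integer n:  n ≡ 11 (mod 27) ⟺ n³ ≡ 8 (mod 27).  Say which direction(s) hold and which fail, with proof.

Forward direction. Suppose n ≡ 11 (mod 27). Write n = 27j + 11. Then (27j + 11)³ = 19683j³ + 24057j² + 9801j + 1331 = 27(729j³ + 891j² + 363j + 49) + 8, so n³ ≡ 8 (mod 27).

Converse. This fails: take n = 2. Then 2³ = 8 ≡ 8 (mod 27), yet 2 ≡ 2 (mod 27), not 11.

Not equivalent: only (⇒) holds.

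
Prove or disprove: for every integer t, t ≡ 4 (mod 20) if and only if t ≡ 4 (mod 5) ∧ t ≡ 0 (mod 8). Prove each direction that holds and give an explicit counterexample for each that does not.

Only the reverse direction holds.

[⇒] This fails: t = 4 gives 4 ≡ 4 (mod 20) but 4 ≡ 4 (mod 8), so the conjunction on the right does not hold.

[⇐] Conversely, if t ≡ 4 (mod 5) and t ≡ 0 (mod 8), then by the Chinese remainder theorem t ≡ 24 (mod 40). Since 24 ≡ 4 (mod 20) and 20 ∣ 40, we get t ≡ 4 (mod 20).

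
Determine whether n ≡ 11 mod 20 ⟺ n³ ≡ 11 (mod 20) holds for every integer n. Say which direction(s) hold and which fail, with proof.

The biconditional holds.

Forward direction. Suppose n ≡ 11 mod 20. Write n = 20j + 11. Then (20j + 11)³ = 8000j³ + 13200j² + 7260j + 1331 = 20(400j³ + 660j² + 363j + 66) + 11, so n³ ≡ 11 (mod 20).

Converse. Suppose n³ ≡ 11 (mod 20). The only residue r in {0, …, 19} with r³ ≡ 11 (mod 20) is r = 11, so n ≡ 11 (mod 20).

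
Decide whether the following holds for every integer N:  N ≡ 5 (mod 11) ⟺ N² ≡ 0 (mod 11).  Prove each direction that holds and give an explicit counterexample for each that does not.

Forward direction. This fails: take N = 5. Then 5 ≡ 5 (mod 11), but 5² = 25 ≡ 3 (mod 11), not 0.

Converse. This fails: take N = 0. Then 0² = 0 ≡ 0 (mod 11), yet 0 ≡ 0 (mod 11), not 5.

Neither direction holds.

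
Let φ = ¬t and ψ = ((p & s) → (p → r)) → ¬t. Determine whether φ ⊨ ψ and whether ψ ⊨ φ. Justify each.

The forward direction holds; the converse fails.

[⇐] This fails. Under r = F, p = T, s = T, t = T, the left side is false but the right side is true.

[⇒] Assume the antecedent. If t is true, the antecedent cannot hold. If t is false, ((p & s) → (p → r)) → ¬t reduces to true regardless of the other variables. Either way ((p & s) → (p → r)) → ¬t holds.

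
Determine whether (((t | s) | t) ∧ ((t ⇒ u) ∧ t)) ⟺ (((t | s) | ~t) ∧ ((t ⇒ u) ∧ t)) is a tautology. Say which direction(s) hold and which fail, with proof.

Both directions hold.

[⇒] Assume the antecedent. If u is true, the antecedent forces (u = T, t = T, s = F) or (u = T, t = T, s = T), and ((t | s) | ~t) ∧ ((t ⇒ u) ∧ t) holds there. If u is false, the antecedent cannot hold. Either way ((t | s) | ~t) ∧ ((t ⇒ u) ∧ t) holds.

[⇐] Assume the antecedent. If u is true, the antecedent forces (u = T, t = T, s = F) or (u = T, t = T, s = T), and ((t | s) | t) ∧ ((t ⇒ u) ∧ t) holds there. If u is false, the antecedent cannot hold. Either way ((t | s) | t) ∧ ((t ⇒ u) ∧ t) holds.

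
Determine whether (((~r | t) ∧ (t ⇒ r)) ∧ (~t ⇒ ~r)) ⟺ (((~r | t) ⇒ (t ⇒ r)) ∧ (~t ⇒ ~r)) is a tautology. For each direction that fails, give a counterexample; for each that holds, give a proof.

Both directions hold; the statement is true.

Forward direction. Assume the antecedent. If t is true, the antecedent forces (t = T, r = T), and the consequent holds there. If t is false, the antecedent forces (t = F, r = F), and the consequent holds there. Either way the consequent holds.

Converse. Assume the antecedent. If t is true, the antecedent forces (t = T, r = T), and the consequent holds there. If t is false, the antecedent forces (t = F, r = F), and the consequent holds there. Either way the consequent holds.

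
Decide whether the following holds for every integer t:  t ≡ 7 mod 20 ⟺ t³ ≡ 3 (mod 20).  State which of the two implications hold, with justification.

Both directions hold.

(⟹) Suppose t ≡ 7 mod 20. Write t = 20j + 7. Then (20j + 7)³ = 8000j³ + 8400j² + 2940j + 343 = 20(400j³ + 420j² + 147j + 17) + 3, so t³ ≡ 3 (mod 20).

(⟸) Conversely, suppose t³ ≡ 3 (mod 20). The only residue r in {0, …, 19} with r³ ≡ 3 (mod 20) is r = 7, so t ≡ 7 (mod 20).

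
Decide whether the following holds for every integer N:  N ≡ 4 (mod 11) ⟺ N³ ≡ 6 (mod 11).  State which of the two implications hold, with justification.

(⇒) fails and (⇐) fails.

(⇒) This fails: take N = 4. Then 4 ≡ 4 (mod 11), but 4³ = 64 ≡ 9 (mod 11), not 6.

(⇐) This fails: take N = 8. Then 8³ = 512 ≡ 6 (mod 11), yet 8 ≡ 8 (mod 11), not 4.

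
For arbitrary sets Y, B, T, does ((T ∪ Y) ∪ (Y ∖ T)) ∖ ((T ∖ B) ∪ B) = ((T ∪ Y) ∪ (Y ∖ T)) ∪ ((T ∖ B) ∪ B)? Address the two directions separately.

(⊆) holds; (⊇) fails.

Forward inclusion. Let x ∈ ((T ∪ Y) ∪ (Y ∖ T)) ∖ ((T ∖ B) ∪ B). Then x ∈ Y and x ∉ B, T, from which x ∈ ((T ∪ Y) ∪ (Y ∖ T)) ∪ ((T ∖ B) ∪ B).

Reverse inclusion. This inclusion fails. Take Y = ∅, B = {1}, T = ∅; then 1 ∈ ((T ∪ Y) ∪ (Y ∖ T)) ∪ ((T ∖ B) ∪ B) but 1 ∉ ((T ∪ Y) ∪ (Y ∖ T)) ∖ ((T ∖ B) ∪ B).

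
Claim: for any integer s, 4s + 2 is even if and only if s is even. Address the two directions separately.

Only the converse holds.

(⟸) Suppose s is even. Since 4 is even, 4s is even for every s, so 4s + 2 has the same parity as 2, which is even. Hence 4s + 2 is even.

(⟹) This fails: take s = 1. Then 4s + 2 = 6, which is even, yet s = 1 is odd, not even.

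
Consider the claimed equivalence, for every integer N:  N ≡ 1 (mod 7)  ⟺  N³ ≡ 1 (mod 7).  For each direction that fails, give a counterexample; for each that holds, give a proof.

Converse. This fails: take N = 2. Then 2³ = 8 ≡ 1 (mod 7), yet 2 ≡ 2 (mod 7), not 1.

Forward direction. Suppose N ≡ 1 (mod 7). Write N = 7j + 1. Then (7j + 1)³ = 343j³ + 147j² + 21j + 1 = 7(49j³ + 21j² + 3j) + 1, so N³ ≡ 1 (mod 7).

Not equivalent: only (⇒) holds.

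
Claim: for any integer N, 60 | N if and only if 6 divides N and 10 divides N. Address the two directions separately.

Not equivalent: only (⇒) holds.

(⇐) This fails: take N = 30. Both 6 ∣ 30 and 10 ∣ 30, yet 30 is not a multiple of 60 (since 30 = 0·60 + 30), so 60 ∤ 30.

(⇒) If 60 ∣ N, write N = 60q. Since 60 = 10·6, N = 6·(10q), so 6 ∣ N; and since 60 = 6·10, N = 10·(6q), so 10 ∣ N.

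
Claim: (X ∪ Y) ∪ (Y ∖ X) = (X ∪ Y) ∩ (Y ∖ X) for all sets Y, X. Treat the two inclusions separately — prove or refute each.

(⊇) Let x ∈ (X ∪ Y) ∩ (Y ∖ X). Then x ∈ Y and x ∉ X, from which x ∈ (X ∪ Y) ∪ (Y ∖ X).

(⊆) This inclusion fails. Take Y = ∅, X = {1}; then 1 ∈ (X ∪ Y) ∪ (Y ∖ X) but 1 ∉ (X ∪ Y) ∩ (Y ∖ X).

Only the reverse inclusion holds.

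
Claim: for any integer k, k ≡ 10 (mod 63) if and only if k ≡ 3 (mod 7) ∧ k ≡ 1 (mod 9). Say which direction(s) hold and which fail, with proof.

The biconditional holds.

[⇒] Suppose k ≡ 10 (mod 63); write k = 63j + 10. Since 7 ∣ 63, reducing mod 7 gives k ≡ 10 ≡ 3 (mod 7); since 9 ∣ 63, reducing mod 9 gives k ≡ 10 ≡ 1 (mod 9).

[⇐] Conversely, if k ≡ 3 (mod 7) and k ≡ 1 (mod 9), then by the Chinese remainder theorem k ≡ 10 (mod 63). This is exactly k ≡ 10 (mod 63).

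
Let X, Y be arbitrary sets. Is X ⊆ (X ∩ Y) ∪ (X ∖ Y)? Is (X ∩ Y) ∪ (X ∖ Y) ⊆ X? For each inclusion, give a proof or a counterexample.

Both inclusions hold.

(⊇) Let x ∈ (X ∩ Y) ∪ (X ∖ Y). Then either x ∈ X and x ∉ Y; or x ∈ X ∩ Y. In each case x ∈ X, so (X ∩ Y) ∪ (X ∖ Y) ⊆ X.

(⊆) Let x ∈ X. Then either x ∈ X and x ∉ Y; or x ∈ X ∩ Y. In each case x ∈ (X ∩ Y) ∪ (X ∖ Y), so X ⊆ (X ∩ Y) ∪ (X ∖ Y).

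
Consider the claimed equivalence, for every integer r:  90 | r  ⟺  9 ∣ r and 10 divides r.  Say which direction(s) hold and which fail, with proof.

Equivalent; both directions hold.

[⇒] If 90 ∣ r, write r = 90q. Since 90 = 10·9, r = 9·(10q), so 9 ∣ r; and since 90 = 9·10, r = 10·(9q), so 10 ∣ r.

[⇐] Suppose 9 ∣ r and 10 ∣ r. Any common multiple of 9 and 10 is a multiple of their lcm; here gcd(9, 10) = 1, so lcm(9, 10) = 9·10 = 90, so 90 ∣ r.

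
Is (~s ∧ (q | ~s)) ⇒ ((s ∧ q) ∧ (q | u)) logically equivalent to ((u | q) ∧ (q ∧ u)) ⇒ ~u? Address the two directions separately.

Forward direction. This fails. Under u = T, q = T, s = T, the left side is true but the right side is false.

Converse. This fails. Under u = F, q = F, s = F, the left side is false but the right side is true.

Neither direction holds.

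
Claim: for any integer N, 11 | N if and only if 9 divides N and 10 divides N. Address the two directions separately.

(→) This fails: take N = 11. Certainly 11 ∣ 11, but 9 ∤ 11.

(←) This fails: take N = 90. Both 9 ∣ 90 and 10 ∣ 90, yet 90 is not a multiple of 11 (since 90 = 8·11 + 2), so 11 ∤ 90.

Neither implication holds.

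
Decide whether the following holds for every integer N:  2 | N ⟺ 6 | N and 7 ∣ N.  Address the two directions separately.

Not equivalent: only (⇐) holds.

(⟸) Suppose 6 ∣ N and 7 ∣ N. Any common multiple of 6 and 7 is a multiple of their lcm; here gcd(6, 7) = 1, so lcm(6, 7) = 6·7 = 42, so 42 ∣ N. Since 2 ∣ 42, it follows that 2 ∣ N.

(⟹) This fails: take N = 2. Certainly 2 ∣ 2, but 6 ∤ 2.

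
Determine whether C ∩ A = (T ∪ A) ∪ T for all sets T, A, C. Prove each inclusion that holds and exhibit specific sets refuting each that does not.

Only the forward inclusion holds.

(⟹) Let x ∈ C ∩ A. Then either x ∈ A ∩ C and x ∉ T; or x ∈ T ∩ A ∩ C. In each case x ∈ (T ∪ A) ∪ T, so C ∩ A ⊆ (T ∪ A) ∪ T.

(⟸) This inclusion fails. Take T = {1}, A = ∅, C = ∅; then 1 ∈ (T ∪ A) ∪ T but 1 ∉ C ∩ A.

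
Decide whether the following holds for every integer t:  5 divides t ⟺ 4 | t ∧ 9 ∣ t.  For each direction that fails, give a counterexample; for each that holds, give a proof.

[⇒] This fails: take t = 5. Certainly 5 ∣ 5, but 4 ∤ 5.

[⇐] This fails: take t = 36. Both 4 ∣ 36 and 9 ∣ 36, yet 36 is not a multiple of 5 (since 36 = 7·5 + 1), so 5 ∤ 36.

Both directions fail.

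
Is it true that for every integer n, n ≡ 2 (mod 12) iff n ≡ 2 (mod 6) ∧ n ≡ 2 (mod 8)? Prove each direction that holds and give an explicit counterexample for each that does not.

(⟹) This fails: n = 14 gives 14 ≡ 2 (mod 12) but 14 ≡ 6 (mod 8), so the conjunction on the right does not hold.

(⟸) Conversely, if n ≡ 2 (mod 6) and n ≡ 2 (mod 8), then by the Chinese remainder theorem n ≡ 2 (mod 24). Since 2 ≡ 2 (mod 12) and 12 ∣ 24, we get n ≡ 2 (mod 12).

(⇒) fails; (⇐) holds.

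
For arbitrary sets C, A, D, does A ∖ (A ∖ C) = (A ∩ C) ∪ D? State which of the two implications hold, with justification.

The sets are not equal: only the forward inclusion holds.

Forward inclusion. Let x ∈ A ∖ (A ∖ C). Then either x ∈ C ∩ A and x ∉ D; or x ∈ C ∩ A ∩ D. In each case x ∈ (A ∩ C) ∪ D, so A ∖ (A ∖ C) ⊆ (A ∩ C) ∪ D.

Reverse inclusion. This inclusion fails. Take C = ∅, A = ∅, D = {1}; then 1 ∈ (A ∩ C) ∪ D but 1 ∉ A ∖ (A ∖ C).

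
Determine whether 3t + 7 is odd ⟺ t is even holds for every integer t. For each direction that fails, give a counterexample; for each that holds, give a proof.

Equivalent; both directions hold.

[⇐] Suppose t is even; write t = 2j. Then 3t + 7 = 3·(2j) + 7 = 2·3j + 7, which is odd.

[⇒] Suppose 3t + 7 is odd. Since 3 is odd, 3t and t have the same parity, so 3t + 7 ≡ t + 7 (mod 2). As 7 is odd, 3t + 7 is odd exactly when t is even. Thus t is even.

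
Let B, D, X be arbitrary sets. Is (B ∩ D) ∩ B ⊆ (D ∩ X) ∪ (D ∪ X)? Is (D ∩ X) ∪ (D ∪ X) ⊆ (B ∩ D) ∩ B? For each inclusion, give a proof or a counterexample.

(⟹) Let x ∈ (B ∩ D) ∩ B. Then either x ∈ B ∩ D and x ∉ X; or x ∈ B ∩ D ∩ X. In each case x ∈ (D ∩ X) ∪ (D ∪ X), so (B ∩ D) ∩ B ⊆ (D ∩ X) ∪ (D ∪ X).

(⟸) This inclusion fails. Take B = ∅, D = {1}, X = ∅; then 1 ∈ (D ∩ X) ∪ (D ∪ X) but 1 ∉ (B ∩ D) ∩ B.

Only the forward inclusion holds.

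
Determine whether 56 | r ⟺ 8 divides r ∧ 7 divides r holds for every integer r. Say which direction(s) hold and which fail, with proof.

Both directions hold.

(←) Suppose 8 ∣ r and 7 ∣ r. Any common multiple of 8 and 7 is a multiple of their lcm; here gcd(8, 7) = 1, so lcm(8, 7) = 8·7 = 56, so 56 ∣ r.

(→) If 56 ∣ r, write r = 56q. Since 56 = 7·8, r = 8·(7q), so 8 ∣ r; and since 56 = 8·7, r = 7·(8q), so 7 ∣ r.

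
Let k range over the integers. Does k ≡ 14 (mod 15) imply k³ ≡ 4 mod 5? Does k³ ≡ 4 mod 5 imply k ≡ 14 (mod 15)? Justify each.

Only the forward implication holds.

(→) Suppose k ≡ 14 (mod 15). Then k³ ≡ 14³ = 2744 (mod 15), and since 5 ∣ 15, also k³ ≡ 4 (mod 5).

(←) This fails: take k = 4. Then 4³ = 64 ≡ 4 (mod 5), yet 4 ≡ 4 (mod 15), not 14.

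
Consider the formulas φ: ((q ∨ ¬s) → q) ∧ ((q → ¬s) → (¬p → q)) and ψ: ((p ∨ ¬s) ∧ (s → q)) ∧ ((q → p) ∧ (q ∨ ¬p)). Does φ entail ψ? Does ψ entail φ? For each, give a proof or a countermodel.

Neither direction holds.

(⟹) This fails. Under p = T, s = T, q = F, the left side is true but the right side is false.

(⟸) This fails. Under p = F, s = F, q = F, the left side is false but the right side is true.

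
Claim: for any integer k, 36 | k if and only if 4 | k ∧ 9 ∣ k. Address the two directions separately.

The biconditional holds.

[⇒] If 36 ∣ k, write k = 36q. Since 36 = 9·4, k = 4·(9q), so 4 ∣ k; and since 36 = 4·9, k = 9·(4q), so 9 ∣ k.

[⇐] Suppose 4 ∣ k and 9 ∣ k. Any common multiple of 4 and 9 is a multiple of their lcm; here gcd(4, 9) = 1, so lcm(4, 9) = 4·9 = 36, so 36 ∣ k.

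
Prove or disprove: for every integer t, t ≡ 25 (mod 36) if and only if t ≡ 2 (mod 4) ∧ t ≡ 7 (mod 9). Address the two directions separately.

Neither implication holds.

[⇒] This fails: t = 25 gives 25 ≡ 25 (mod 36) but 25 ≡ 1 (mod 4), so the conjunction on the right does not hold.

[⇐] This fails: t = 34 satisfies both congruences on the right (34 ≡ 2 mod 4 and 34 ≡ 7 mod 9) yet 34 ≡ 34 (mod 36), not 25.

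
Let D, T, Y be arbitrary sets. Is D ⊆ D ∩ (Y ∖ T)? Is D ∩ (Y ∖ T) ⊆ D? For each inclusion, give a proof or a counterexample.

(⊆) This inclusion fails. Take D = {1}, T = ∅, Y = ∅; then 1 ∈ D but 1 ∉ D ∩ (Y ∖ T).

(⊇) Let x ∈ D ∩ (Y ∖ T). Then x ∈ D ∩ Y and x ∉ T, from which x ∈ D.

Only the reverse inclusion holds.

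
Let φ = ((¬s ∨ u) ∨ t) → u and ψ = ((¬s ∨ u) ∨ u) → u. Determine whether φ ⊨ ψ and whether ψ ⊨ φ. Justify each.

[⇒] Assume the antecedent. If u is true, ((¬s ∨ u) ∨ u) → u reduces to true regardless of the other variables. If u is false, the antecedent forces (t = F, u = F, s = T), and ((¬s ∨ u) ∨ u) → u holds there. Either way ((¬s ∨ u) ∨ u) → u holds.

[⇐] This fails. Under t = T, u = F, s = T, the left side is false but the right side is true.

Not equivalent: only (⇒) holds.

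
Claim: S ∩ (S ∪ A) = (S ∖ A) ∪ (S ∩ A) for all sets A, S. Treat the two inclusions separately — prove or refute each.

(⟹) Let x ∈ S ∩ (S ∪ A). Then either x ∈ S and x ∉ A; or x ∈ A ∩ S. In each case x ∈ (S ∖ A) ∪ (S ∩ A), so S ∩ (S ∪ A) ⊆ (S ∖ A) ∪ (S ∩ A).

(⟸) Let x ∈ (S ∖ A) ∪ (S ∩ A). Then either x ∈ S and x ∉ A; or x ∈ A ∩ S. In each case x ∈ S ∩ (S ∪ A), so (S ∖ A) ∪ (S ∩ A) ⊆ S ∩ (S ∪ A).

The two sets are equal.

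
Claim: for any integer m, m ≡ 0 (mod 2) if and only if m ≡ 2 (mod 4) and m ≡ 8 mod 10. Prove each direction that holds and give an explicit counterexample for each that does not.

The forward direction fails; the converse holds.

(→) This fails: m = 0 gives 0 ≡ 0 (mod 2) but 0 ≡ 0 (mod 4), so the conjunction on the right does not hold.

(←) Conversely, if m ≡ 2 (mod 4) and m ≡ 8 (mod 10), then by the Chinese remainder theorem m ≡ 18 (mod 20). Since 18 ≡ 0 (mod 2) and 2 ∣ 20, we get m ≡ 0 (mod 2).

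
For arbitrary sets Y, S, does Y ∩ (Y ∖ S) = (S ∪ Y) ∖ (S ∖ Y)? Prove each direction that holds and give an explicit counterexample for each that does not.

The sets are not equal: only the forward inclusion holds.

(⟹) Let x ∈ Y ∩ (Y ∖ S). Then x ∈ Y and x ∉ S, from which x ∈ (S ∪ Y) ∖ (S ∖ Y).

(⟸) This inclusion fails. Take Y = {1}, S = {1}; then 1 ∈ (S ∪ Y) ∖ (S ∖ Y) but 1 ∉ Y ∩ (Y ∖ S).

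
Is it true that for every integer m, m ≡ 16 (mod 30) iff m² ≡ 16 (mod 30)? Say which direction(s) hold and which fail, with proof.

(⇒) holds; (⇐) fails.

(⟹) Suppose m ≡ 16 (mod 30). Write m = 30j + 16. Then (30j + 16)² = 900j² + 960j + 256 = 30(30j² + 32j + 8) + 16, so m² ≡ 16 (mod 30).

(⟸) This fails: take m = 4. Then 4² = 16 ≡ 16 (mod 30), yet 4 ≡ 4 (mod 30), not 16.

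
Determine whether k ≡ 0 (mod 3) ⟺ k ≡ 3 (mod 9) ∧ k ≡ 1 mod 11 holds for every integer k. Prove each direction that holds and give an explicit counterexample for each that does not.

(⇒) fails; (⇐) holds.

(→) This fails: k = 0 gives 0 ≡ 0 (mod 3) but 0 ≡ 0 (mod 9), so the conjunction on the right does not hold.

(←) Conversely, if k ≡ 3 (mod 9) and k ≡ 1 (mod 11), then by the Chinese remainder theorem k ≡ 12 (mod 99). Since 12 ≡ 0 (mod 3) and 3 ∣ 99, we get k ≡ 0 (mod 3).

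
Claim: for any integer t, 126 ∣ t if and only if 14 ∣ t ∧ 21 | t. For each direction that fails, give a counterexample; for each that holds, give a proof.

Forward direction. If 126 ∣ t, write t = 126q. Since 126 = 9·14, t = 14·(9q), so 14 ∣ t; and since 126 = 6·21, t = 21·(6q), so 21 ∣ t.

Converse. This fails: take t = 42. Both 14 ∣ 42 and 21 ∣ 42, yet 42 is not a multiple of 126 (since 42 = 0·126 + 42), so 126 ∤ 42.

Only the forward implication holds.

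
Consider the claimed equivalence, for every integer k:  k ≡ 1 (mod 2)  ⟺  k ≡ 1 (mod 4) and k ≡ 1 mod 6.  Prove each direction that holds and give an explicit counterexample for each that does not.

Not equivalent: only (⇐) holds.

(⇐) If k ≡ 1 (mod 4) and k ≡ 1 (mod 6), then by the Chinese remainder theorem k ≡ 1 (mod 12). Since 1 ≡ 1 (mod 2) and 2 ∣ 12, we get k ≡ 1 (mod 2).

(⇒) This fails: k = 3 gives 3 ≡ 1 (mod 2) but 3 ≡ 3 (mod 4), so the conjunction on the right does not hold.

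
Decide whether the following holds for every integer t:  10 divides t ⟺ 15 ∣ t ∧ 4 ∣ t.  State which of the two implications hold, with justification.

Only the reverse direction holds.

(→) This fails: take t = 10. Certainly 10 ∣ 10, but 15 ∤ 10.

(←) Suppose 15 ∣ t and 4 ∣ t. Any common multiple of 15 and 4 is a multiple of their lcm; here gcd(15, 4) = 1, so lcm(15, 4) = 15·4 = 60, so 60 ∣ t. Since 10 ∣ 60, it follows that 10 ∣ t.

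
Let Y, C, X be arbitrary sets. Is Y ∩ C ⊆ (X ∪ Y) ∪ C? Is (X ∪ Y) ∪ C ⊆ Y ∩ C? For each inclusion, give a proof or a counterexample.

(⟹) Let x ∈ Y ∩ C. Then either x ∈ Y ∩ C and x ∉ X; or x ∈ Y ∩ C ∩ X. In each case x ∈ (X ∪ Y) ∪ C, so Y ∩ C ⊆ (X ∪ Y) ∪ C.

(⟸) This inclusion fails. Take Y = {1}, C = ∅, X = ∅; then 1 ∈ (X ∪ Y) ∪ C but 1 ∉ Y ∩ C.

Only the forward inclusion holds.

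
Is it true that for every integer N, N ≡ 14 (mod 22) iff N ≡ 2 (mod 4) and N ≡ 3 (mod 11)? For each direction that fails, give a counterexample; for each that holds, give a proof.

The forward direction fails; the converse holds.

(⇐) If N ≡ 2 (mod 4) and N ≡ 3 (mod 11), then by the Chinese remainder theorem N ≡ 14 (mod 44). Since 14 ≡ 14 (mod 22) and 22 ∣ 44, we get N ≡ 14 (mod 22).

(⇒) This fails: N = 36 gives 36 ≡ 14 (mod 22) but 36 ≡ 0 (mod 4), so the conjunction on the right does not hold.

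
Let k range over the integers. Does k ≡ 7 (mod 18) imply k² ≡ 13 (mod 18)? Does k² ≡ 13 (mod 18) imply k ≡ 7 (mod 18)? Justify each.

[⇒] Suppose k ≡ 7 (mod 18). Write k = 18j + 7. Then (18j + 7)² = 324j² + 252j + 49 = 18(18j² + 14j + 2) + 13, so k² ≡ 13 (mod 18).

[⇐] This fails: take k = 11. Then 11² = 121 ≡ 13 (mod 18), yet 11 ≡ 11 (mod 18), not 7.

Only the forward implication holds.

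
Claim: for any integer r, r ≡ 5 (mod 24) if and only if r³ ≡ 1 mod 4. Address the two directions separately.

[⇒] Suppose r ≡ 5 (mod 24). Then r³ ≡ 5³ = 125 (mod 24), and since 4 ∣ 24, also r³ ≡ 1 (mod 4).

[⇐] This fails: take r = 1. Then 1³ = 1 ≡ 1 (mod 4), yet 1 ≡ 1 (mod 24), not 5.

The forward direction holds; the converse fails.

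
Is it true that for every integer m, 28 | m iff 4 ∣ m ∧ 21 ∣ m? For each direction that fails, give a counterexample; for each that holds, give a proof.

(⇒) This fails: take m = 28. Certainly 28 ∣ 28, but 21 ∤ 28.

(⇐) Suppose 4 ∣ m and 21 ∣ m. Any common multiple of 4 and 21 is a multiple of their lcm; here gcd(4, 21) = 1, so lcm(4, 21) = 4·21 = 84, so 84 ∣ m. Since 28 ∣ 84, it follows that 28 ∣ m.

The forward direction fails; the converse holds.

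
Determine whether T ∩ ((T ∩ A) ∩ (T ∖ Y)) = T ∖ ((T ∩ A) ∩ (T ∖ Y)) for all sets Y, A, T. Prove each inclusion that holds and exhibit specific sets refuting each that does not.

Forward inclusion. This inclusion fails. Take Y = ∅, A = {1}, T = {1}; then 1 ∈ T ∩ ((T ∩ A) ∩ (T ∖ Y)) but 1 ∉ T ∖ ((T ∩ A) ∩ (T ∖ Y)).

Reverse inclusion. This inclusion fails. Take Y = ∅, A = ∅, T = {1}; then 1 ∈ T ∖ ((T ∩ A) ∩ (T ∖ Y)) but 1 ∉ T ∩ ((T ∩ A) ∩ (T ∖ Y)).

(⊆) fails and (⊇) fails.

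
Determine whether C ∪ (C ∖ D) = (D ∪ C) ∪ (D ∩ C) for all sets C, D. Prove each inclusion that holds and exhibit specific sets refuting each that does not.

(⊇) This inclusion fails. Take C = ∅, D = {1}; then 1 ∈ (D ∪ C) ∪ (D ∩ C) but 1 ∉ C ∪ (C ∖ D).

(⊆) Let x ∈ C ∪ (C ∖ D). Then either x ∈ C and x ∉ D; or x ∈ C ∩ D. In each case x ∈ (D ∪ C) ∪ (D ∩ C), so C ∪ (C ∖ D) ⊆ (D ∪ C) ∪ (D ∩ C).

The sets are not equal: only the forward inclusion holds.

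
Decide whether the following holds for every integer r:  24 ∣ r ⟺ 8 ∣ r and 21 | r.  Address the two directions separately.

Not equivalent: only (⇐) holds.

(←) Suppose 8 ∣ r and 21 ∣ r. Any common multiple of 8 and 21 is a multiple of their lcm; here gcd(8, 21) = 1, so lcm(8, 21) = 8·21 = 168, so 168 ∣ r. Since 24 ∣ 168, it follows that 24 ∣ r.

(→) This fails: take r = 24. Certainly 24 ∣ 24, but 21 ∤ 24.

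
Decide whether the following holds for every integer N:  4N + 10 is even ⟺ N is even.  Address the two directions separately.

(→) This fails: take N = 1. Then 4N + 10 = 14, which is even, yet N = 1 is odd, not even.

(←) Suppose N is even. Since 4 is even, 4N is even for every N, so 4N + 10 has the same parity as 10, which is even. Hence 4N + 10 is even.

(⇒) fails; (⇐) holds.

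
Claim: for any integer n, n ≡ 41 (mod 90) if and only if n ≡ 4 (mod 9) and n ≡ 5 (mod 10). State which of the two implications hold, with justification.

Forward direction. This fails: n = 41 gives 41 ≡ 41 (mod 90) but 41 ≡ 5 (mod 9), so the conjunction on the right does not hold.

Converse. This fails: n = 85 satisfies both congruences on the right (85 ≡ 4 mod 9 and 85 ≡ 5 mod 10) yet 85 ≡ 85 (mod 90), not 41.

Neither direction holds.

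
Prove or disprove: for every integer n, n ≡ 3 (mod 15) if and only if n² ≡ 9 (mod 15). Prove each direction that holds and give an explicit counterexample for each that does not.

(⇒) holds; (⇐) fails.

(⇒) Suppose n ≡ 3 (mod 15). Write n = 15j + 3. Then (15j + 3)² = 225j² + 90j + 9 = 15(15j² + 6j) + 9, so n² ≡ 9 (mod 15).

(⇐) This fails: take n = 12. Then 12² = 144 ≡ 9 (mod 15), yet 12 ≡ 12 (mod 15), not 3.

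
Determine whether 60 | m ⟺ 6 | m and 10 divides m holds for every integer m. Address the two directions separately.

Forward direction. If 60 ∣ m, write m = 60q. Since 60 = 10·6, m = 6·(10q), so 6 ∣ m; and since 60 = 6·10, m = 10·(6q), so 10 ∣ m.

Converse. This fails: take m = 30. Both 6 ∣ 30 and 10 ∣ 30, yet 30 is not a multiple of 60 (since 30 = 0·60 + 30), so 60 ∤ 30.

Only the forward implication holds.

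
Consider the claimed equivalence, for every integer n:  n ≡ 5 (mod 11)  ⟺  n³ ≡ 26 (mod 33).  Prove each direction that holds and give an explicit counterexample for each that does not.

(→) This fails: take n = 16. Then 16 ≡ 5 (mod 11), but 16³ = 4096 ≡ 4 (mod 33), not 26.

(←) Conversely, the residues r modulo 33 with r³ ≡ 26 (mod 33) are exactly {5}, and each is ≡ 5 (mod 11).

Not equivalent: only (⇐) holds.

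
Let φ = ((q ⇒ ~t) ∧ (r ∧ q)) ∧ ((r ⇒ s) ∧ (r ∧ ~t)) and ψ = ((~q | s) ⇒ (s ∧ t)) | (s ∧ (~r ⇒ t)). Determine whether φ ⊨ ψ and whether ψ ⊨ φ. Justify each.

The forward direction holds; the converse fails.

(⟹) Assume the antecedent. If q is true, the antecedent forces (q = T, s = T, t = F, r = T), and the consequent holds there. If q is false, the antecedent cannot hold. Either way the consequent holds.

(⟸) This fails. Under q = T, s = F, t = F, r = F, the left side is false but the right side is true.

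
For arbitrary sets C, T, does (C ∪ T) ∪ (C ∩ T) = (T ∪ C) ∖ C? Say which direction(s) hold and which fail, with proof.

(⊆) fails; (⊇) holds.

Forward inclusion. This inclusion fails. Take C = {1}, T = ∅; then 1 ∈ (C ∪ T) ∪ (C ∩ T) but 1 ∉ (T ∪ C) ∖ C.

Reverse inclusion. Let x ∈ (T ∪ C) ∖ C. Then x ∈ T and x ∉ C, from which x ∈ (C ∪ T) ∪ (C ∩ T).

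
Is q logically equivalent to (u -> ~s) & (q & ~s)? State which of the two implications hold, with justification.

The forward direction fails; the converse holds.

(→) This fails. Under q = T, u = F, s = T, the left side is true but the right side is false.

(←) Assume the antecedent. If q is true, q reduces to true regardless of the other variables. If q is false, the antecedent cannot hold. Either way q holds.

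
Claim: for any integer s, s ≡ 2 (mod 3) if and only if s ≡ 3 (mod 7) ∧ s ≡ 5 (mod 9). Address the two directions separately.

(⇒) This fails: s = 2 gives 2 ≡ 2 (mod 3) but 2 ≡ 2 (mod 7), so the conjunction on the right does not hold.

(⇐) Conversely, if s ≡ 3 (mod 7) and s ≡ 5 (mod 9), then by the Chinese remainder theorem s ≡ 59 (mod 63). Since 59 ≡ 2 (mod 3) and 3 ∣ 63, we get s ≡ 2 (mod 3).

Not equivalent: only (⇐) holds.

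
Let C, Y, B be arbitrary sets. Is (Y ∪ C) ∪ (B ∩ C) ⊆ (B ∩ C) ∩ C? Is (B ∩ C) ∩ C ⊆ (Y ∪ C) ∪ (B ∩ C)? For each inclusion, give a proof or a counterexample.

Only the reverse inclusion holds.

(⟹) This inclusion fails. Take C = {1}, Y = ∅, B = ∅; then 1 ∈ (Y ∪ C) ∪ (B ∩ C) but 1 ∉ (B ∩ C) ∩ C.

(⟸) Let x ∈ (B ∩ C) ∩ C. Then either x ∈ C ∩ B and x ∉ Y; or x ∈ C ∩ Y ∩ B. In each case x ∈ (Y ∪ C) ∪ (B ∩ C), so (B ∩ C) ∩ C ⊆ (Y ∪ C) ∪ (B ∩ C).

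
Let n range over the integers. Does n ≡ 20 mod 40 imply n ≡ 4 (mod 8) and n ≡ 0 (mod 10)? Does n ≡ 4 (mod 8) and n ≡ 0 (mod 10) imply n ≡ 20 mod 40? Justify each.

Both directions hold.

[⇒] Suppose n ≡ 20 (mod 40); write n = 40j + 20. Since 8 ∣ 40, reducing mod 8 gives n ≡ 20 ≡ 4 (mod 8); since 10 ∣ 40, reducing mod 10 gives n ≡ 20 ≡ 0 (mod 10).

[⇐] Conversely, if n ≡ 4 (mod 8) and n ≡ 0 (mod 10), then by the Chinese remainder theorem n ≡ 20 (mod 40). This is exactly n ≡ 20 (mod 40).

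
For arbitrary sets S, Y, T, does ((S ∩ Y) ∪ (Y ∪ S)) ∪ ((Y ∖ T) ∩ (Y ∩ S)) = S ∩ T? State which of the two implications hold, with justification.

The sets are not equal: only the reverse inclusion holds.

Forward inclusion. This inclusion fails. Take S = {1}, Y = ∅, T = ∅; then 1 ∈ ((S ∩ Y) ∪ (Y ∪ S)) ∪ ((Y ∖ T) ∩ (Y ∩ S)) but 1 ∉ S ∩ T.

Reverse inclusion. Let x ∈ S ∩ T. Then either x ∈ S ∩ T and x ∉ Y; or x ∈ S ∩ Y ∩ T. In each case x ∈ ((S ∩ Y) ∪ (Y ∪ S)) ∪ ((Y ∖ T) ∩ (Y ∩ S)), so S ∩ T ⊆ ((S ∩ Y) ∪ (Y ∪ S)) ∪ ((Y ∖ T) ∩ (Y ∩ S)).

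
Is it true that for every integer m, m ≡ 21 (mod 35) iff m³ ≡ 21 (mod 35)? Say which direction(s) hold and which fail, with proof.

Equivalent; both directions hold.

(⇒) Suppose m ≡ 21 (mod 35). Write m = 35j + 21. Then (35j + 21)³ = 42875j³ + 77175j² + 46305j + 9261 = 35(1225j³ + 2205j² + 1323j + 264) + 21, so m³ ≡ 21 (mod 35).

(⇐) Conversely, suppose m³ ≡ 21 (mod 35). The only residue r in {0, …, 34} with r³ ≡ 21 (mod 35) is r = 21, so m ≡ 21 (mod 35).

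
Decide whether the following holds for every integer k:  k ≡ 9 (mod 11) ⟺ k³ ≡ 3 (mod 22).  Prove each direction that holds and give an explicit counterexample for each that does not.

Only the converse holds.

(⇒) This fails: take k = 20. Then 20 ≡ 9 (mod 11), but 20³ = 8000 ≡ 14 (mod 22), not 3.

(⇐) Conversely, the residues r modulo 22 with r³ ≡ 3 (mod 22) are exactly {9}, and each is ≡ 9 (mod 11).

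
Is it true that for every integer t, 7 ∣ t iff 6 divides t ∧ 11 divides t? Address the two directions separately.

[⇒] This fails: take t = 7. Certainly 7 ∣ 7, but 6 ∤ 7.

[⇐] This fails: take t = 66. Both 6 ∣ 66 and 11 ∣ 66, yet 66 is not a multiple of 7 (since 66 = 9·7 + 3), so 7 ∤ 66.

Neither direction holds.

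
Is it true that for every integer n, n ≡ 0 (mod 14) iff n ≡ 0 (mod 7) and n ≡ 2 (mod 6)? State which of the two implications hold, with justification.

(⟸) If n ≡ 0 (mod 7) and n ≡ 2 (mod 6), then by the Chinese remainder theorem n ≡ 14 (mod 42). Since 14 ≡ 0 (mod 14) and 14 ∣ 42, we get n ≡ 0 (mod 14).

(⟹) This fails: n = 0 gives 0 ≡ 0 (mod 14) but 0 ≡ 0 (mod 6), so the conjunction on the right does not hold.

Only the converse holds.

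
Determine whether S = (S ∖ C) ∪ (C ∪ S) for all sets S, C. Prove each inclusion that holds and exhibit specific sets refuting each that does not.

Only the forward inclusion holds.

(⊆) Let x ∈ S. Then either x ∈ S and x ∉ C; or x ∈ S ∩ C. In each case x ∈ (S ∖ C) ∪ (C ∪ S), so S ⊆ (S ∖ C) ∪ (C ∪ S).

(⊇) This inclusion fails. Take S = ∅, C = {1}; then 1 ∈ (S ∖ C) ∪ (C ∪ S) but 1 ∉ S.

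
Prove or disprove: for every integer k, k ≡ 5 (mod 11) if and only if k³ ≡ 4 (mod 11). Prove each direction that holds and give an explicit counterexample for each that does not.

Forward direction. Suppose k ≡ 5 (mod 11). Write k = 11j + 5. Then (11j + 5)³ = 1331j³ + 1815j² + 825j + 125 = 11(121j³ + 165j² + 75j + 11) + 4, so k³ ≡ 4 (mod 11).

Converse. Suppose k³ ≡ 4 (mod 11). The only residue r in {0, …, 10} with r³ ≡ 4 (mod 11) is r = 5, so k ≡ 5 (mod 11).

Equivalent; both directions hold.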